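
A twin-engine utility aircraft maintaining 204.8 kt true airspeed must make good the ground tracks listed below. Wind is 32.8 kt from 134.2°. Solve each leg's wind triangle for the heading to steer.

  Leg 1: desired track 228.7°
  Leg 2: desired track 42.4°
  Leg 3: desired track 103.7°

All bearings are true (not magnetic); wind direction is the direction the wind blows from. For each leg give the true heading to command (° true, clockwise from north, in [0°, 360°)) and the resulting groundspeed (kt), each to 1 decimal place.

Leg 1: desired track 228.7°; wind correction -9.2° → command heading 219.5°, groundspeed 204.7 kt
Leg 2: desired track 42.4°; wind correction +9.2° → command heading 51.6°, groundspeed 203.2 kt
Leg 3: desired track 103.7°; wind correction +4.7° → command heading 108.4°, groundspeed 175.9 kt

Leg 1: heading=219.5°, groundspeed=204.7 kt
Leg 2: heading=51.6°, groundspeed=203.2 kt
Leg 3: heading=108.4°, groundspeed=175.9 kt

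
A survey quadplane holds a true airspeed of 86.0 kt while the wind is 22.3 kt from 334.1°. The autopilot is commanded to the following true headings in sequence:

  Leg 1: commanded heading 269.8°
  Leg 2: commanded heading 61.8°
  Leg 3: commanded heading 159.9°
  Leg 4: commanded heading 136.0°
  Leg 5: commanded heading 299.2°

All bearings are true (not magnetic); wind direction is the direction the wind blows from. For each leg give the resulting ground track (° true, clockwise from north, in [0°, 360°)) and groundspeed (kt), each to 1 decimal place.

Leg 1: heading 269.8°; drift -14.7° → track 255.1°, groundspeed 78.9 kt
Leg 2: heading 61.8°; drift +14.7° → track 76.5°, groundspeed 88.0 kt
Leg 3: heading 159.9°; drift -1.2° → track 158.7°, groundspeed 108.2 kt
Leg 4: heading 136.0°; drift +3.7° → track 139.7°, groundspeed 107.4 kt
Leg 5: heading 299.2°; drift -10.7° → track 288.5°, groundspeed 68.9 kt

Leg 1: track=255.1°, groundspeed=78.9 kt
Leg 2: track=76.5°, groundspeed=88.0 kt
Leg 3: track=158.7°, groundspeed=108.2 kt
Leg 4: track=139.7°, groundspeed=107.4 kt
Leg 5: track=288.5°, groundspeed=68.9 kt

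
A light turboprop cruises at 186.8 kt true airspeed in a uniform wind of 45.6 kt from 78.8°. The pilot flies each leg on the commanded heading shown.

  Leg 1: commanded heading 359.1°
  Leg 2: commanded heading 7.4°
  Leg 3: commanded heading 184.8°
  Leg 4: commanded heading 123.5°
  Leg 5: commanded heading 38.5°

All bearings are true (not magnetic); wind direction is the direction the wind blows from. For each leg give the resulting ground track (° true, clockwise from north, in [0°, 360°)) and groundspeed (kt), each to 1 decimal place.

Leg 1: track=345.0°, groundspeed=184.2 kt
Leg 2: track=353.3°, groundspeed=177.6 kt
Leg 3: track=197.2°, groundspeed=204.1 kt
Leg 4: track=135.2°, groundspeed=157.7 kt
Leg 5: track=27.5°, groundspeed=154.9 kt

Leg 1: heading 359.1°; drift -14.1° → track 345.0°, groundspeed 184.2 kt
Leg 2: heading 7.4°; drift -14.1° → track 353.3°, groundspeed 177.6 kt
Leg 3: heading 184.8°; drift +12.4° → track 197.2°, groundspeed 204.1 kt
Leg 4: heading 123.5°; drift +11.7° → track 135.2°, groundspeed 157.7 kt
Leg 5: heading 38.5°; drift -11.0° → track 27.5°, groundspeed 154.9 kt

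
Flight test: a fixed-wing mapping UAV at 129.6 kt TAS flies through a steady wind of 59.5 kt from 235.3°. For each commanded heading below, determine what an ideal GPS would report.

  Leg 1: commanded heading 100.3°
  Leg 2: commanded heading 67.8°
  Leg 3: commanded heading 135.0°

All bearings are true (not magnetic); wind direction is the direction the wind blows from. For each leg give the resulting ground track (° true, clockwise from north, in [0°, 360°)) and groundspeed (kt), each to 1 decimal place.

Leg 1: heading 100.3°; drift -13.8° → track 86.5°, groundspeed 176.8 kt
Leg 2: heading 67.8°; drift -3.9° → track 63.9°, groundspeed 188.1 kt
Leg 3: heading 135.0°; drift -22.7° → track 112.3°, groundspeed 152.0 kt

Leg 1: track=86.5°, groundspeed=176.8 kt
Leg 2: track=63.9°, groundspeed=188.1 kt
Leg 3: track=112.3°, groundspeed=152.0 kt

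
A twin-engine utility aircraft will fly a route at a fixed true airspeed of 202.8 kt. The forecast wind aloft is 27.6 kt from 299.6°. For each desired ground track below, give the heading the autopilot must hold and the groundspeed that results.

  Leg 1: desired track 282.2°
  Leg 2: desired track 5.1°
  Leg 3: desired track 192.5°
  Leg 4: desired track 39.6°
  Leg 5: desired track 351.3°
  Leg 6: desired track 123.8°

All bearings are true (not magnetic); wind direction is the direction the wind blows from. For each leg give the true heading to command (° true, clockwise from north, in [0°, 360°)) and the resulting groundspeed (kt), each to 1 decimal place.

Leg 1: heading=284.5°, groundspeed=176.3 kt
Leg 2: heading=358.0°, groundspeed=189.8 kt
Leg 3: heading=200.0°, groundspeed=209.2 kt
Leg 4: heading=31.9°, groundspeed=205.8 kt
Leg 5: heading=345.2°, groundspeed=184.5 kt
Leg 6: heading=124.4°, groundspeed=230.3 kt

Leg 1: desired track 282.2°; wind correction +2.3° → command heading 284.5°, groundspeed 176.3 kt
Leg 2: desired track 5.1°; wind correction -7.1° → command heading 358.0°, groundspeed 189.8 kt
Leg 3: desired track 192.5°; wind correction +7.5° → command heading 200.0°, groundspeed 209.2 kt
Leg 4: desired track 39.6°; wind correction -7.7° → command heading 31.9°, groundspeed 205.8 kt
Leg 5: desired track 351.3°; wind correction -6.1° → command heading 345.2°, groundspeed 184.5 kt
Leg 6: desired track 123.8°; wind correction +0.6° → command heading 124.4°, groundspeed 230.3 kt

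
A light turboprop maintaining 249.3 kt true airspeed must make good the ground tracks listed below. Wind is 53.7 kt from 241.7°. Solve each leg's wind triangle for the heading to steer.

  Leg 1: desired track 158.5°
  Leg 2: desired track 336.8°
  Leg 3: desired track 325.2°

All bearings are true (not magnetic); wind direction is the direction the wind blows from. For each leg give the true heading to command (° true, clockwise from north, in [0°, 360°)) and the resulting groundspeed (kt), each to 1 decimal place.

Leg 1: heading=170.9°, groundspeed=237.2 kt
Leg 2: heading=324.4°, groundspeed=248.3 kt
Leg 3: heading=312.8°, groundspeed=237.4 kt

Leg 1: desired track 158.5°; wind correction +12.4° → command heading 170.9°, groundspeed 237.2 kt
Leg 2: desired track 336.8°; wind correction -12.4° → command heading 324.4°, groundspeed 248.3 kt
Leg 3: desired track 325.2°; wind correction -12.4° → command heading 312.8°, groundspeed 237.4 kt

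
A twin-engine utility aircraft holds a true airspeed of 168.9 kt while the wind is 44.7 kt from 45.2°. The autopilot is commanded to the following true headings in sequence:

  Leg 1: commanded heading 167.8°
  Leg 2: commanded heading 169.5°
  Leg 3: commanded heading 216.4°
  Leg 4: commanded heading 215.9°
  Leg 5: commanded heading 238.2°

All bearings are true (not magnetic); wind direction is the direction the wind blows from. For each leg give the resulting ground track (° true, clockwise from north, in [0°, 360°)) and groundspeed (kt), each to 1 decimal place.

Leg 1: heading 167.8°; drift +11.0° → track 178.8°, groundspeed 196.6 kt
Leg 2: heading 169.5°; drift +10.8° → track 180.3°, groundspeed 197.6 kt
Leg 3: heading 216.4°; drift +1.8° → track 218.2°, groundspeed 213.2 kt
Leg 4: heading 215.9°; drift +1.9° → track 217.8°, groundspeed 213.1 kt
Leg 5: heading 238.2°; drift -2.7° → track 235.5°, groundspeed 212.7 kt

Leg 1: track=178.8°, groundspeed=196.6 kt
Leg 2: track=180.3°, groundspeed=197.6 kt
Leg 3: track=218.2°, groundspeed=213.2 kt
Leg 4: track=217.8°, groundspeed=213.1 kt
Leg 5: track=235.5°, groundspeed=212.7 kt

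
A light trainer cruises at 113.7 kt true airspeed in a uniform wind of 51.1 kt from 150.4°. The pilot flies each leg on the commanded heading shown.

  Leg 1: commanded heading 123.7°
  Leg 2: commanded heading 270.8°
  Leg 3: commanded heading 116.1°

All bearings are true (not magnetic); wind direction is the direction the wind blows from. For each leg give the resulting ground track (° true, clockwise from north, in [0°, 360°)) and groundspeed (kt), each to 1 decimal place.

Leg 1: heading 123.7°; drift -18.6° → track 105.1°, groundspeed 71.8 kt
Leg 2: heading 270.8°; drift +17.5° → track 288.3°, groundspeed 146.4 kt
Leg 3: heading 116.1°; drift -21.9° → track 94.2°, groundspeed 77.1 kt

Leg 1: track=105.1°, groundspeed=71.8 kt
Leg 2: track=288.3°, groundspeed=146.4 kt
Leg 3: track=94.2°, groundspeed=77.1 kt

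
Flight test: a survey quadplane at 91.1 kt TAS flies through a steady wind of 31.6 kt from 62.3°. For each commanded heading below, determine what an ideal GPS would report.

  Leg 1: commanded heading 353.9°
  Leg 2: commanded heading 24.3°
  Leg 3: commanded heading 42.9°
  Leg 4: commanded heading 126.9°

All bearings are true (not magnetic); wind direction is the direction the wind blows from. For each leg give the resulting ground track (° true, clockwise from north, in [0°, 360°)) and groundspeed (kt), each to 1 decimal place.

Leg 1: track=333.6°, groundspeed=84.7 kt
Leg 2: track=7.9°, groundspeed=69.0 kt
Leg 3: track=33.2°, groundspeed=62.2 kt
Leg 4: track=147.1°, groundspeed=82.6 kt

Leg 1: heading 353.9°; drift -20.3° → track 333.6°, groundspeed 84.7 kt
Leg 2: heading 24.3°; drift -16.4° → track 7.9°, groundspeed 69.0 kt
Leg 3: heading 42.9°; drift -9.7° → track 33.2°, groundspeed 62.2 kt
Leg 4: heading 126.9°; drift +20.2° → track 147.1°, groundspeed 82.6 kt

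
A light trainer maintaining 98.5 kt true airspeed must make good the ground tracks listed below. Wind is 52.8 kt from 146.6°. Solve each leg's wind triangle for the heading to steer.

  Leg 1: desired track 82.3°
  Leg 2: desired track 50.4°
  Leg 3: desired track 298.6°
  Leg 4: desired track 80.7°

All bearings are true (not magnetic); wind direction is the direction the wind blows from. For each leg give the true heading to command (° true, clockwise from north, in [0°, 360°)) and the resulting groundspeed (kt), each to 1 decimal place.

Leg 1: heading=111.2°, groundspeed=63.4 kt
Leg 2: heading=82.6°, groundspeed=89.1 kt
Leg 3: heading=284.0°, groundspeed=141.9 kt
Leg 4: heading=110.0°, groundspeed=64.3 kt

Leg 1: desired track 82.3°; wind correction +28.9° → command heading 111.2°, groundspeed 63.4 kt
Leg 2: desired track 50.4°; wind correction +32.2° → command heading 82.6°, groundspeed 89.1 kt
Leg 3: desired track 298.6°; wind correction -14.6° → command heading 284.0°, groundspeed 141.9 kt
Leg 4: desired track 80.7°; wind correction +29.3° → command heading 110.0°, groundspeed 64.3 kt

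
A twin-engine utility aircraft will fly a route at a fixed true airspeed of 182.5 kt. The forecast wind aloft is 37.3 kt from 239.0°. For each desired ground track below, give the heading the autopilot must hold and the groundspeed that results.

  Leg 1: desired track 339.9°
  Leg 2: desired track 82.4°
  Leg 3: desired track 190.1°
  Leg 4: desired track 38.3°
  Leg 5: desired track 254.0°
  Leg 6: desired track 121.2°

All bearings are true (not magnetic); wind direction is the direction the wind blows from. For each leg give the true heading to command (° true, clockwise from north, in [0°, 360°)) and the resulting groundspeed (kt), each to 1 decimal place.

Leg 1: heading=328.3°, groundspeed=185.8 kt
Leg 2: heading=87.1°, groundspeed=216.1 kt
Leg 3: heading=199.0°, groundspeed=155.8 kt
Leg 4: heading=34.2°, groundspeed=216.9 kt
Leg 5: heading=251.0°, groundspeed=146.2 kt
Leg 6: heading=131.6°, groundspeed=196.9 kt

Leg 1: desired track 339.9°; wind correction -11.6° → command heading 328.3°, groundspeed 185.8 kt
Leg 2: desired track 82.4°; wind correction +4.7° → command heading 87.1°, groundspeed 216.1 kt
Leg 3: desired track 190.1°; wind correction +8.9° → command heading 199.0°, groundspeed 155.8 kt
Leg 4: desired track 38.3°; wind correction -4.1° → command heading 34.2°, groundspeed 216.9 kt
Leg 5: desired track 254.0°; wind correction -3.0° → command heading 251.0°, groundspeed 146.2 kt
Leg 6: desired track 121.2°; wind correction +10.4° → command heading 131.6°, groundspeed 196.9 kt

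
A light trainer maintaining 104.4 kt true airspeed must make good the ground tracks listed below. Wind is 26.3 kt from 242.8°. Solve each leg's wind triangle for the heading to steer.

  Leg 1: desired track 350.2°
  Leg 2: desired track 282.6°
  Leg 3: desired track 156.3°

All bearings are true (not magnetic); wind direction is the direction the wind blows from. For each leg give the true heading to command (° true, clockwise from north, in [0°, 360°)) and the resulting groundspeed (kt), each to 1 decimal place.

Leg 1: desired track 350.2°; wind correction -13.9° → command heading 336.3°, groundspeed 109.2 kt
Leg 2: desired track 282.6°; wind correction -9.3° → command heading 273.3°, groundspeed 82.8 kt
Leg 3: desired track 156.3°; wind correction +14.6° → command heading 170.9°, groundspeed 99.4 kt

Leg 1: heading=336.3°, groundspeed=109.2 kt
Leg 2: heading=273.3°, groundspeed=82.8 kt
Leg 3: heading=170.9°, groundspeed=99.4 kt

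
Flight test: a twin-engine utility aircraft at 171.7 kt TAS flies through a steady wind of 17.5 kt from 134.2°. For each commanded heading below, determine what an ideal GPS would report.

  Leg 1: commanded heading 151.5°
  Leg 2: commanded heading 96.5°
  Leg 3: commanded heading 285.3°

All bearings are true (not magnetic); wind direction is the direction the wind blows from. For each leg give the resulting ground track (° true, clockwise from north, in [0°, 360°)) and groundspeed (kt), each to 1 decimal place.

Leg 1: heading 151.5°; drift +1.9° → track 153.4°, groundspeed 155.1 kt
Leg 2: heading 96.5°; drift -3.9° → track 92.6°, groundspeed 158.2 kt
Leg 3: heading 285.3°; drift +2.6° → track 287.9°, groundspeed 187.2 kt

Leg 1: track=153.4°, groundspeed=155.1 kt
Leg 2: track=92.6°, groundspeed=158.2 kt
Leg 3: track=287.9°, groundspeed=187.2 kt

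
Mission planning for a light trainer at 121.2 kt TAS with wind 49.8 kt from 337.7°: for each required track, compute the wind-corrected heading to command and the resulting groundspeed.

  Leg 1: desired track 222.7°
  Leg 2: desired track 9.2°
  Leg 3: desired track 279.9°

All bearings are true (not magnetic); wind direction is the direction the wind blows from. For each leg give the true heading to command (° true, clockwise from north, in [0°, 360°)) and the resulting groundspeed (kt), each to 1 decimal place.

Leg 1: desired track 222.7°; wind correction +21.9° → command heading 244.6°, groundspeed 133.5 kt
Leg 2: desired track 9.2°; wind correction -12.4° → command heading 356.8°, groundspeed 75.9 kt
Leg 3: desired track 279.9°; wind correction +20.3° → command heading 300.2°, groundspeed 87.1 kt

Leg 1: heading=244.6°, groundspeed=133.5 kt
Leg 2: heading=356.8°, groundspeed=75.9 kt
Leg 3: heading=300.2°, groundspeed=87.1 kt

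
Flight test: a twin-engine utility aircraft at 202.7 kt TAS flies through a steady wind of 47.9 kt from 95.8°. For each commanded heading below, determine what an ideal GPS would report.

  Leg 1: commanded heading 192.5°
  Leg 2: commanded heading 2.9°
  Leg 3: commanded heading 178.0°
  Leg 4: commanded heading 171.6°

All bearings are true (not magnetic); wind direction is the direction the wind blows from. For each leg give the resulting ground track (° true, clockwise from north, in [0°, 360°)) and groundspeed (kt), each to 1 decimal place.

Leg 1: track=205.4°, groundspeed=213.7 kt
Leg 2: track=349.8°, groundspeed=210.6 kt
Leg 3: track=191.6°, groundspeed=201.9 kt
Leg 4: track=185.3°, groundspeed=196.5 kt

Leg 1: heading 192.5°; drift +12.9° → track 205.4°, groundspeed 213.7 kt
Leg 2: heading 2.9°; drift -13.1° → track 349.8°, groundspeed 210.6 kt
Leg 3: heading 178.0°; drift +13.6° → track 191.6°, groundspeed 201.9 kt
Leg 4: heading 171.6°; drift +13.7° → track 185.3°, groundspeed 196.5 kt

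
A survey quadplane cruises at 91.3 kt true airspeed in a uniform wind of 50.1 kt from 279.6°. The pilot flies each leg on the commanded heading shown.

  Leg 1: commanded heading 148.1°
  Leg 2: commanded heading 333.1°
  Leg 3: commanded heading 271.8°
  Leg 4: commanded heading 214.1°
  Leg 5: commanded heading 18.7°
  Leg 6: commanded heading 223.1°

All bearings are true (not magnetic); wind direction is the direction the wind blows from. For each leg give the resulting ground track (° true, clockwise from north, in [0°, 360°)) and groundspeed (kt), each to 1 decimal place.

Leg 1: track=131.3°, groundspeed=130.0 kt
Leg 2: track=6.3°, groundspeed=73.5 kt
Leg 3: track=262.5°, groundspeed=42.2 kt
Leg 4: track=181.2°, groundspeed=84.0 kt
Leg 5: track=45.2°, groundspeed=110.9 kt
Leg 6: track=189.8°, groundspeed=76.1 kt

Leg 1: heading 148.1°; drift -16.8° → track 131.3°, groundspeed 130.0 kt
Leg 2: heading 333.1°; drift +33.2° → track 6.3°, groundspeed 73.5 kt
Leg 3: heading 271.8°; drift -9.3° → track 262.5°, groundspeed 42.2 kt
Leg 4: heading 214.1°; drift -32.9° → track 181.2°, groundspeed 84.0 kt
Leg 5: heading 18.7°; drift +26.5° → track 45.2°, groundspeed 110.9 kt
Leg 6: heading 223.1°; drift -33.3° → track 189.8°, groundspeed 76.1 kt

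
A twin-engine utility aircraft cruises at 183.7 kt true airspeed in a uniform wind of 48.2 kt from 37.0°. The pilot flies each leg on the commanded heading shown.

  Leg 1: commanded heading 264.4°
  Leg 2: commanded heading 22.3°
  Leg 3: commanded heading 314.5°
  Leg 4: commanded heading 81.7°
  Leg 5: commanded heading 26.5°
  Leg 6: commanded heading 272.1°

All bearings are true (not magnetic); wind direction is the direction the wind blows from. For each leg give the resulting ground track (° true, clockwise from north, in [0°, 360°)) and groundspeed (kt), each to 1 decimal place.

Leg 1: track=255.1°, groundspeed=219.2 kt
Leg 2: track=17.2°, groundspeed=137.6 kt
Leg 3: track=299.4°, groundspeed=183.7 kt
Leg 4: track=94.5°, groundspeed=153.2 kt
Leg 5: track=22.8°, groundspeed=136.6 kt
Leg 6: track=261.5°, groundspeed=214.9 kt

Leg 1: heading 264.4°; drift -9.3° → track 255.1°, groundspeed 219.2 kt
Leg 2: heading 22.3°; drift -5.1° → track 17.2°, groundspeed 137.6 kt
Leg 3: heading 314.5°; drift -15.1° → track 299.4°, groundspeed 183.7 kt
Leg 4: heading 81.7°; drift +12.8° → track 94.5°, groundspeed 153.2 kt
Leg 5: heading 26.5°; drift -3.7° → track 22.8°, groundspeed 136.6 kt
Leg 6: heading 272.1°; drift -10.6° → track 261.5°, groundspeed 214.9 kt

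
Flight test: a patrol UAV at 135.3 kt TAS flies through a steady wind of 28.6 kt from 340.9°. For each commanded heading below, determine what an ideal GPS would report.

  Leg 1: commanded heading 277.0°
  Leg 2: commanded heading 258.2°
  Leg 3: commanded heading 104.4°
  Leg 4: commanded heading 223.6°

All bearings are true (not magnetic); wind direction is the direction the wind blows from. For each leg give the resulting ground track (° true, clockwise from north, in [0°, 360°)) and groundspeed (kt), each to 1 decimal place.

Leg 1: track=265.2°, groundspeed=125.4 kt
Leg 2: track=246.0°, groundspeed=134.7 kt
Leg 3: track=113.4°, groundspeed=153.0 kt
Leg 4: track=213.9°, groundspeed=150.6 kt

Leg 1: heading 277.0°; drift -11.8° → track 265.2°, groundspeed 125.4 kt
Leg 2: heading 258.2°; drift -12.2° → track 246.0°, groundspeed 134.7 kt
Leg 3: heading 104.4°; drift +9.0° → track 113.4°, groundspeed 153.0 kt
Leg 4: heading 223.6°; drift -9.7° → track 213.9°, groundspeed 150.6 kt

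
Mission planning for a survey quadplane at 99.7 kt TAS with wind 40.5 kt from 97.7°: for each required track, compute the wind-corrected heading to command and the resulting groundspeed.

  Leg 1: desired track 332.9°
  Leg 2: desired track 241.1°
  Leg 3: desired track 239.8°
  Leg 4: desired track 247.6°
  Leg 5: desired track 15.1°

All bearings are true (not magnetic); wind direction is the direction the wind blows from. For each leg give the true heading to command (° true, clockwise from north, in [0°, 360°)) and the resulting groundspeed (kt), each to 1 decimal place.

Leg 1: desired track 332.9°; wind correction +19.5° → command heading 352.4°, groundspeed 117.1 kt
Leg 2: desired track 241.1°; wind correction -14.0° → command heading 227.1°, groundspeed 129.2 kt
Leg 3: desired track 239.8°; wind correction -14.4° → command heading 225.4°, groundspeed 128.5 kt
Leg 4: desired track 247.6°; wind correction -11.8° → command heading 235.8°, groundspeed 132.6 kt
Leg 5: desired track 15.1°; wind correction +23.8° → command heading 38.9°, groundspeed 86.0 kt

Leg 1: heading=352.4°, groundspeed=117.1 kt
Leg 2: heading=227.1°, groundspeed=129.2 kt
Leg 3: heading=225.4°, groundspeed=128.5 kt
Leg 4: heading=235.8°, groundspeed=132.6 kt
Leg 5: heading=38.9°, groundspeed=86.0 kt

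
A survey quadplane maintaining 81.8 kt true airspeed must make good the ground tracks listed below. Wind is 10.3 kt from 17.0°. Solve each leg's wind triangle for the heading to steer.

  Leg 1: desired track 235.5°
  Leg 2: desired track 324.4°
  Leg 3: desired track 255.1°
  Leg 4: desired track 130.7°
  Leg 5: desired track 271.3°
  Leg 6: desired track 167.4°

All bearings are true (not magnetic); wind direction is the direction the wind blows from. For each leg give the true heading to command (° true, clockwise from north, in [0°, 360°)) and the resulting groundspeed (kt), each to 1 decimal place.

Leg 1: heading=240.0°, groundspeed=89.6 kt
Leg 2: heading=330.1°, groundspeed=75.1 kt
Leg 3: heading=261.2°, groundspeed=86.8 kt
Leg 4: heading=124.1°, groundspeed=85.4 kt
Leg 5: heading=278.3°, groundspeed=84.0 kt
Leg 6: heading=163.8°, groundspeed=90.6 kt

Leg 1: desired track 235.5°; wind correction +4.5° → command heading 240.0°, groundspeed 89.6 kt
Leg 2: desired track 324.4°; wind correction +5.7° → command heading 330.1°, groundspeed 75.1 kt
Leg 3: desired track 255.1°; wind correction +6.1° → command heading 261.2°, groundspeed 86.8 kt
Leg 4: desired track 130.7°; wind correction -6.6° → command heading 124.1°, groundspeed 85.4 kt
Leg 5: desired track 271.3°; wind correction +7.0° → command heading 278.3°, groundspeed 84.0 kt
Leg 6: desired track 167.4°; wind correction -3.6° → command heading 163.8°, groundspeed 90.6 kt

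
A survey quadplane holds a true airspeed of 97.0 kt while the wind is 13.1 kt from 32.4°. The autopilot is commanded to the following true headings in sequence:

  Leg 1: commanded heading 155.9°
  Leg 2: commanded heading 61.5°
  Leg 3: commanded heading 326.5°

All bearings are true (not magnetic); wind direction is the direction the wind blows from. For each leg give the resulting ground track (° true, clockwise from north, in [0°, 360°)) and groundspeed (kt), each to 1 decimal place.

Leg 1: track=161.9°, groundspeed=104.8 kt
Leg 2: track=65.8°, groundspeed=85.8 kt
Leg 3: track=319.1°, groundspeed=92.4 kt

Leg 1: heading 155.9°; drift +6.0° → track 161.9°, groundspeed 104.8 kt
Leg 2: heading 61.5°; drift +4.3° → track 65.8°, groundspeed 85.8 kt
Leg 3: heading 326.5°; drift -7.4° → track 319.1°, groundspeed 92.4 kt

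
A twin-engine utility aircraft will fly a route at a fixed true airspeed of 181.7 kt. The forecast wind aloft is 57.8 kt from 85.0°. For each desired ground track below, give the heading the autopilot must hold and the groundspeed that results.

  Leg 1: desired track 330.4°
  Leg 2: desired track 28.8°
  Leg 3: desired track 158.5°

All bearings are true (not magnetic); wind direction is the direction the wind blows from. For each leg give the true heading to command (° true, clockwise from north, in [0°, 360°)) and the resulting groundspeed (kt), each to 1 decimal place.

Leg 1: heading=347.2°, groundspeed=198.0 kt
Leg 2: heading=44.1°, groundspeed=143.1 kt
Leg 3: heading=140.7°, groundspeed=156.6 kt

Leg 1: desired track 330.4°; wind correction +16.8° → command heading 347.2°, groundspeed 198.0 kt
Leg 2: desired track 28.8°; wind correction +15.3° → command heading 44.1°, groundspeed 143.1 kt
Leg 3: desired track 158.5°; wind correction -17.8° → command heading 140.7°, groundspeed 156.6 kt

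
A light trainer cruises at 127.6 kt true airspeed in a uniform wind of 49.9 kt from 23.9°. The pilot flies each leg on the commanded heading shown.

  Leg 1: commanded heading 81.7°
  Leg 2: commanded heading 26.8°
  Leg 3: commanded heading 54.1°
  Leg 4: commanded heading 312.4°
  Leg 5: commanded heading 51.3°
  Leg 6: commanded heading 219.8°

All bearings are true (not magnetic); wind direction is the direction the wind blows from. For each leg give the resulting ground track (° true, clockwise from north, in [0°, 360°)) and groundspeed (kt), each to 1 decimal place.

Leg 1: heading 81.7°; drift +22.7° → track 104.4°, groundspeed 109.5 kt
Leg 2: heading 26.8°; drift +1.9° → track 28.7°, groundspeed 77.8 kt
Leg 3: heading 54.1°; drift +16.5° → track 70.6°, groundspeed 88.1 kt
Leg 4: heading 312.4°; drift -22.9° → track 289.5°, groundspeed 121.4 kt
Leg 5: heading 51.3°; drift +15.4° → track 66.7°, groundspeed 86.4 kt
Leg 6: heading 219.8°; drift -4.5° → track 215.3°, groundspeed 176.1 kt

Leg 1: track=104.4°, groundspeed=109.5 kt
Leg 2: track=28.7°, groundspeed=77.8 kt
Leg 3: track=70.6°, groundspeed=88.1 kt
Leg 4: track=289.5°, groundspeed=121.4 kt
Leg 5: track=66.7°, groundspeed=86.4 kt
Leg 6: track=215.3°, groundspeed=176.1 kt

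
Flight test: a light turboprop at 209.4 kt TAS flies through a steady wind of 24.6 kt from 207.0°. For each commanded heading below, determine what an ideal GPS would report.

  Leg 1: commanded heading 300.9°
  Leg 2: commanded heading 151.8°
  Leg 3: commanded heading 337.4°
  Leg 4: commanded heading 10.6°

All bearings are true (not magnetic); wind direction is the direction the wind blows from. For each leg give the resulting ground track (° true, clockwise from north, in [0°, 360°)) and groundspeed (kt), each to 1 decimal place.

Leg 1: track=307.5°, groundspeed=212.5 kt
Leg 2: track=145.9°, groundspeed=196.4 kt
Leg 3: track=342.2°, groundspeed=226.1 kt
Leg 4: track=12.3°, groundspeed=233.1 kt

Leg 1: heading 300.9°; drift +6.6° → track 307.5°, groundspeed 212.5 kt
Leg 2: heading 151.8°; drift -5.9° → track 145.9°, groundspeed 196.4 kt
Leg 3: heading 337.4°; drift +4.8° → track 342.2°, groundspeed 226.1 kt
Leg 4: heading 10.6°; drift +1.7° → track 12.3°, groundspeed 233.1 kt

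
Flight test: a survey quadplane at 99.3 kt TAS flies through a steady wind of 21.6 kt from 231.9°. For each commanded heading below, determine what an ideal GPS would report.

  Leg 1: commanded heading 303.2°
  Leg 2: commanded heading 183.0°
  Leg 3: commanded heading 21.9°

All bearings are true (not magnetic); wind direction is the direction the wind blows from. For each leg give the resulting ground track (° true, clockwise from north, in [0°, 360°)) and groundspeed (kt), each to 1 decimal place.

Leg 1: heading 303.2°; drift +12.5° → track 315.7°, groundspeed 94.6 kt
Leg 2: heading 183.0°; drift -10.8° → track 172.2°, groundspeed 86.6 kt
Leg 3: heading 21.9°; drift +5.2° → track 27.1°, groundspeed 118.5 kt

Leg 1: track=315.7°, groundspeed=94.6 kt
Leg 2: track=172.2°, groundspeed=86.6 kt
Leg 3: track=27.1°, groundspeed=118.5 kt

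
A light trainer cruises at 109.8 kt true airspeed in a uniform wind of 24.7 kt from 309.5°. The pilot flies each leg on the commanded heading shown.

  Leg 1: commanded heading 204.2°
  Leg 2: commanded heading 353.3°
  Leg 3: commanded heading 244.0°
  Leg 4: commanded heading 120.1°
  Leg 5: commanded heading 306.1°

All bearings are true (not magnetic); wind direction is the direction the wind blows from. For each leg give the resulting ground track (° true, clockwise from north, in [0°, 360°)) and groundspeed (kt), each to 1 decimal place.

Leg 1: track=192.6°, groundspeed=118.7 kt
Leg 2: track=3.8°, groundspeed=93.5 kt
Leg 3: track=231.3°, groundspeed=102.1 kt
Leg 4: track=121.8°, groundspeed=134.2 kt
Leg 5: track=305.1°, groundspeed=85.2 kt

Leg 1: heading 204.2°; drift -11.6° → track 192.6°, groundspeed 118.7 kt
Leg 2: heading 353.3°; drift +10.5° → track 3.8°, groundspeed 93.5 kt
Leg 3: heading 244.0°; drift -12.7° → track 231.3°, groundspeed 102.1 kt
Leg 4: heading 120.1°; drift +1.7° → track 121.8°, groundspeed 134.2 kt
Leg 5: heading 306.1°; drift -1.0° → track 305.1°, groundspeed 85.2 kt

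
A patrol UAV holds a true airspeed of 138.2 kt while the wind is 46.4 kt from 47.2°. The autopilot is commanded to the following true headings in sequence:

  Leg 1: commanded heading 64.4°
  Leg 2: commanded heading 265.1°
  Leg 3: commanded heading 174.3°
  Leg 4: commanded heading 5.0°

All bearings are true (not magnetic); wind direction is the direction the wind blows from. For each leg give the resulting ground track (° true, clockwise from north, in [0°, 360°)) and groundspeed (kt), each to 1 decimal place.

Leg 1: heading 64.4°; drift +8.3° → track 72.7°, groundspeed 94.9 kt
Leg 2: heading 265.1°; drift -9.3° → track 255.8°, groundspeed 177.1 kt
Leg 3: heading 174.3°; drift +12.6° → track 186.9°, groundspeed 170.3 kt
Leg 4: heading 5.0°; drift -16.7° → track 348.3°, groundspeed 108.4 kt

Leg 1: track=72.7°, groundspeed=94.9 kt
Leg 2: track=255.8°, groundspeed=177.1 kt
Leg 3: track=186.9°, groundspeed=170.3 kt
Leg 4: track=348.3°, groundspeed=108.4 kt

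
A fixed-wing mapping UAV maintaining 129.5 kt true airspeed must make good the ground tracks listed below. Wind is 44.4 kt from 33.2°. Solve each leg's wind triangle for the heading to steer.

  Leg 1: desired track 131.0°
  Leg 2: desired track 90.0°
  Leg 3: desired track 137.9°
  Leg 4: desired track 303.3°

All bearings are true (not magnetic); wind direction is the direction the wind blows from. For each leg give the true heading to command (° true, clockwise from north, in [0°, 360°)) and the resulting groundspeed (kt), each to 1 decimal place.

Leg 1: desired track 131.0°; wind correction -19.9° → command heading 111.1°, groundspeed 127.8 kt
Leg 2: desired track 90.0°; wind correction -16.7° → command heading 73.3°, groundspeed 99.7 kt
Leg 3: desired track 137.9°; wind correction -19.4° → command heading 118.5°, groundspeed 133.4 kt
Leg 4: desired track 303.3°; wind correction +20.1° → command heading 323.4°, groundspeed 121.6 kt

Leg 1: heading=111.1°, groundspeed=127.8 kt
Leg 2: heading=73.3°, groundspeed=99.7 kt
Leg 3: heading=118.5°, groundspeed=133.4 kt
Leg 4: heading=323.4°, groundspeed=121.6 kt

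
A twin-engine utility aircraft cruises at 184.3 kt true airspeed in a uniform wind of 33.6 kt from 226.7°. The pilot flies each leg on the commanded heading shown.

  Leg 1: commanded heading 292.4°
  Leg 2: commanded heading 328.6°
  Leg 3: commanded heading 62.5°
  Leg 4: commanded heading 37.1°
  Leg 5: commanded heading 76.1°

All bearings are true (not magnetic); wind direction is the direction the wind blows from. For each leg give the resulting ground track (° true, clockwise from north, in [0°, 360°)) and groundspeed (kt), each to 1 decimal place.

Leg 1: track=302.6°, groundspeed=173.2 kt
Leg 2: track=338.4°, groundspeed=194.0 kt
Leg 3: track=60.1°, groundspeed=216.8 kt
Leg 4: track=38.6°, groundspeed=217.5 kt
Leg 5: track=71.7°, groundspeed=214.2 kt

Leg 1: heading 292.4°; drift +10.2° → track 302.6°, groundspeed 173.2 kt
Leg 2: heading 328.6°; drift +9.8° → track 338.4°, groundspeed 194.0 kt
Leg 3: heading 62.5°; drift -2.4° → track 60.1°, groundspeed 216.8 kt
Leg 4: heading 37.1°; drift +1.5° → track 38.6°, groundspeed 217.5 kt
Leg 5: heading 76.1°; drift -4.4° → track 71.7°, groundspeed 214.2 kt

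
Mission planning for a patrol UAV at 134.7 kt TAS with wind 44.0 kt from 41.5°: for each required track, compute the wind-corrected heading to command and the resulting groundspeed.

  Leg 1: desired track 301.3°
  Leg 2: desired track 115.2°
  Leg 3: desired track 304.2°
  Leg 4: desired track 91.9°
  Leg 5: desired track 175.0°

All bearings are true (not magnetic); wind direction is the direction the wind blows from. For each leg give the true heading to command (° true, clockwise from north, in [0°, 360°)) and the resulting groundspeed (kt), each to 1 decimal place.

Leg 1: desired track 301.3°; wind correction +18.8° → command heading 320.1°, groundspeed 135.3 kt
Leg 2: desired track 115.2°; wind correction -18.3° → command heading 96.9°, groundspeed 115.6 kt
Leg 3: desired track 304.2°; wind correction +18.9° → command heading 323.1°, groundspeed 133.0 kt
Leg 4: desired track 91.9°; wind correction -14.6° → command heading 77.3°, groundspeed 102.3 kt
Leg 5: desired track 175.0°; wind correction -13.7° → command heading 161.3°, groundspeed 161.2 kt

Leg 1: heading=320.1°, groundspeed=135.3 kt
Leg 2: heading=96.9°, groundspeed=115.6 kt
Leg 3: heading=323.1°, groundspeed=133.0 kt
Leg 4: heading=77.3°, groundspeed=102.3 kt
Leg 5: heading=161.3°, groundspeed=161.2 kt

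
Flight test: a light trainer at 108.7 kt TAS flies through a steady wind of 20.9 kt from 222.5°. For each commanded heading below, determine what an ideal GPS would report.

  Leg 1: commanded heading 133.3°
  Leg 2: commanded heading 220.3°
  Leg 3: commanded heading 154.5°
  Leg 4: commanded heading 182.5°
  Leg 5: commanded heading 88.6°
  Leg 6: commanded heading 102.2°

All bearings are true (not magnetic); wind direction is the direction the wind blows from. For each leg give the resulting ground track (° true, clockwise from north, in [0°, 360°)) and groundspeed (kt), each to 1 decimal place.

Leg 1: track=122.4°, groundspeed=110.4 kt
Leg 2: track=219.8°, groundspeed=87.8 kt
Leg 3: track=143.6°, groundspeed=102.7 kt
Leg 4: track=174.3°, groundspeed=93.7 kt
Leg 5: track=81.6°, groundspeed=124.1 kt
Leg 6: track=93.6°, groundspeed=120.6 kt

Leg 1: heading 133.3°; drift -10.9° → track 122.4°, groundspeed 110.4 kt
Leg 2: heading 220.3°; drift -0.5° → track 219.8°, groundspeed 87.8 kt
Leg 3: heading 154.5°; drift -10.9° → track 143.6°, groundspeed 102.7 kt
Leg 4: heading 182.5°; drift -8.2° → track 174.3°, groundspeed 93.7 kt
Leg 5: heading 88.6°; drift -7.0° → track 81.6°, groundspeed 124.1 kt
Leg 6: heading 102.2°; drift -8.6° → track 93.6°, groundspeed 120.6 kt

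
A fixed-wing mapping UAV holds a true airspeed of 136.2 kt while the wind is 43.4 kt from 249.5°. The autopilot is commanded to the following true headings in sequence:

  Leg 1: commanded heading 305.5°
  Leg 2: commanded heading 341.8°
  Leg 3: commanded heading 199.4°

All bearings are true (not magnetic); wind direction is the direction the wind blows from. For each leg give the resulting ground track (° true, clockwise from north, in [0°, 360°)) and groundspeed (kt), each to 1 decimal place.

Leg 1: track=323.3°, groundspeed=117.6 kt
Leg 2: track=359.3°, groundspeed=144.6 kt
Leg 3: track=182.3°, groundspeed=113.4 kt

Leg 1: heading 305.5°; drift +17.8° → track 323.3°, groundspeed 117.6 kt
Leg 2: heading 341.8°; drift +17.5° → track 359.3°, groundspeed 144.6 kt
Leg 3: heading 199.4°; drift -17.1° → track 182.3°, groundspeed 113.4 kt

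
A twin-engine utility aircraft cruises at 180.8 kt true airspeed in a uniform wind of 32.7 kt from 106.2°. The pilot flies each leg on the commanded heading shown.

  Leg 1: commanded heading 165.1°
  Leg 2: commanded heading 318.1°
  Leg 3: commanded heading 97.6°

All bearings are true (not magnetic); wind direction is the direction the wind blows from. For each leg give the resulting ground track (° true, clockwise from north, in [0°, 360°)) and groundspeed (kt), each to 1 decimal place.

Leg 1: track=174.8°, groundspeed=166.3 kt
Leg 2: track=313.4°, groundspeed=209.3 kt
Leg 3: track=95.7°, groundspeed=148.5 kt

Leg 1: heading 165.1°; drift +9.7° → track 174.8°, groundspeed 166.3 kt
Leg 2: heading 318.1°; drift -4.7° → track 313.4°, groundspeed 209.3 kt
Leg 3: heading 97.6°; drift -1.9° → track 95.7°, groundspeed 148.5 kt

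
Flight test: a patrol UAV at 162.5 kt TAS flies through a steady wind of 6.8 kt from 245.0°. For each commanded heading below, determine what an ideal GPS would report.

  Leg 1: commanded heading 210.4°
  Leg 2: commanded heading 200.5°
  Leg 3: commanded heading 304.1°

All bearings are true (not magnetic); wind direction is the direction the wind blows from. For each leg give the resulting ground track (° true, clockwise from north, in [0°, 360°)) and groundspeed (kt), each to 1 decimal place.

Leg 1: heading 210.4°; drift -1.4° → track 209.0°, groundspeed 157.0 kt
Leg 2: heading 200.5°; drift -1.7° → track 198.8°, groundspeed 157.7 kt
Leg 3: heading 304.1°; drift +2.1° → track 306.2°, groundspeed 159.1 kt

Leg 1: track=209.0°, groundspeed=157.0 kt
Leg 2: track=198.8°, groundspeed=157.7 kt
Leg 3: track=306.2°, groundspeed=159.1 kt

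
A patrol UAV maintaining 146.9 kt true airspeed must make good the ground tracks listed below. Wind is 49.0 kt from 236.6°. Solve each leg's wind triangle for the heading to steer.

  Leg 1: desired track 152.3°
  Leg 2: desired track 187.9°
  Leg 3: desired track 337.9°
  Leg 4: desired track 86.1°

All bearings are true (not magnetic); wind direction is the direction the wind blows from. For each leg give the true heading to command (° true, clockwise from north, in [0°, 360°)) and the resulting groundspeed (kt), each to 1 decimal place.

Leg 1: heading=171.7°, groundspeed=133.7 kt
Leg 2: heading=202.4°, groundspeed=109.9 kt
Leg 3: heading=318.8°, groundspeed=148.4 kt
Leg 4: heading=95.6°, groundspeed=187.6 kt

Leg 1: desired track 152.3°; wind correction +19.4° → command heading 171.7°, groundspeed 133.7 kt
Leg 2: desired track 187.9°; wind correction +14.5° → command heading 202.4°, groundspeed 109.9 kt
Leg 3: desired track 337.9°; wind correction -19.1° → command heading 318.8°, groundspeed 148.4 kt
Leg 4: desired track 86.1°; wind correction +9.5° → command heading 95.6°, groundspeed 187.6 kt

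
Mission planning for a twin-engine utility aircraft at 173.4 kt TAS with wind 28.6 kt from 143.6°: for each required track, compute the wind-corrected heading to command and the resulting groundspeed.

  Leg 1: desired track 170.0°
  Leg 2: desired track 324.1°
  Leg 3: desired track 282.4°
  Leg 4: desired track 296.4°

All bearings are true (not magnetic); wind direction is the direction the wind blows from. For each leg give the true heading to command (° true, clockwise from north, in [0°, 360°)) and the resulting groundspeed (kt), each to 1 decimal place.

Leg 1: heading=165.8°, groundspeed=147.3 kt
Leg 2: heading=324.2°, groundspeed=202.0 kt
Leg 3: heading=276.2°, groundspeed=193.9 kt
Leg 4: heading=292.1°, groundspeed=198.3 kt

Leg 1: desired track 170.0°; wind correction -4.2° → command heading 165.8°, groundspeed 147.3 kt
Leg 2: desired track 324.1°; wind correction +0.1° → command heading 324.2°, groundspeed 202.0 kt
Leg 3: desired track 282.4°; wind correction -6.2° → command heading 276.2°, groundspeed 193.9 kt
Leg 4: desired track 296.4°; wind correction -4.3° → command heading 292.1°, groundspeed 198.3 kt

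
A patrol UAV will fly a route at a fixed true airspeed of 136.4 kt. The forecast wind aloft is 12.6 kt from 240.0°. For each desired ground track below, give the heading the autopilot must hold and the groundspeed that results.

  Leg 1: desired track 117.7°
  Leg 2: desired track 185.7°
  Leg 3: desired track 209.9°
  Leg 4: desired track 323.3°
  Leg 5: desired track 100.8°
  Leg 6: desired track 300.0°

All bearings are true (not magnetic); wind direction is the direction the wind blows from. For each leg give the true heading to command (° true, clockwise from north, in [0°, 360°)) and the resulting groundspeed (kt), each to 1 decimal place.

Leg 1: heading=122.2°, groundspeed=142.7 kt
Leg 2: heading=190.0°, groundspeed=128.7 kt
Leg 3: heading=212.6°, groundspeed=125.4 kt
Leg 4: heading=318.0°, groundspeed=134.4 kt
Leg 5: heading=104.3°, groundspeed=145.7 kt
Leg 6: heading=295.4°, groundspeed=129.7 kt

Leg 1: desired track 117.7°; wind correction +4.5° → command heading 122.2°, groundspeed 142.7 kt
Leg 2: desired track 185.7°; wind correction +4.3° → command heading 190.0°, groundspeed 128.7 kt
Leg 3: desired track 209.9°; wind correction +2.7° → command heading 212.6°, groundspeed 125.4 kt
Leg 4: desired track 323.3°; wind correction -5.3° → command heading 318.0°, groundspeed 134.4 kt
Leg 5: desired track 100.8°; wind correction +3.5° → command heading 104.3°, groundspeed 145.7 kt
Leg 6: desired track 300.0°; wind correction -4.6° → command heading 295.4°, groundspeed 129.7 kt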